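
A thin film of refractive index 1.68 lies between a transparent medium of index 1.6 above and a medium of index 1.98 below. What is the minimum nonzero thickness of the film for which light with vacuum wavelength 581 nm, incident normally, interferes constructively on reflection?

173 nm

At the upper boundary (n = 1.6 to n = 1.68) the reflected ray undergoes a half-wave phase shift.
Bottom surface (1.68 → 1.98): reflection off a higher-index medium gives a half-wave phase shift.
Net: no relative phase inversion (both shifts match).
For maximum reflection here: 2 n t = m λ.
Minimum nonzero at m = 1: t = λ / (2 n) = 581 / (2 × 1.68) = 173 nm.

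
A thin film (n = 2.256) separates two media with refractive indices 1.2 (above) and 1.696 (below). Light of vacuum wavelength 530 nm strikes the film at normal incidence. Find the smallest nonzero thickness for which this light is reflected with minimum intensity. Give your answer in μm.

Top surface (1.2 → 2.256): reflection off a higher-index medium gives a half-wave phase shift.
At the lower boundary (n = 2.256 to n = 1.696) the reflected ray undergoes no phase shift.
Net: one phase inversion between the two reflected rays.
With one net inversion, destructive interference in reflection requires 2 n t = m λ.
The smallest nonzero thickness corresponds to m = 1: t = m λ / (2 n) = 1.00 × 530 / (2 × 2.256) = 117 nm.

0.117 μm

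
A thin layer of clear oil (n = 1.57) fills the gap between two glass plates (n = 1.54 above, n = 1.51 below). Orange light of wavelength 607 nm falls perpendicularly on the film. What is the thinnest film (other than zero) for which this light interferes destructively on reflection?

193 nm

At the upper boundary (n = 1.54 to n = 1.57) the reflected ray undergoes a half-wave phase shift.
Bottom surface (1.57 → 1.51): reflection off a lower-index medium gives no phase shift.
Net: one phase inversion between the two reflected rays.
So the condition for destructive reflection is 2 n t = m λ.
Minimum nonzero at m = 1: t = λ / (2 n) = 607 / (2 × 1.57) = 193 nm.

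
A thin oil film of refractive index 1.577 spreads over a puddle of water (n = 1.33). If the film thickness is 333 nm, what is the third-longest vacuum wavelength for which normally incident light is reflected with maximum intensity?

Ray reflecting at the top interface goes from n = 1.0 toward n = 1.577: a half-wave phase shift.
At the lower boundary (n = 1.577 to n = 1.33) the reflected ray undergoes no phase shift.
Net: one phase inversion between the two reflected rays.
For strong reflection here: 2 n t = (m + ½) λ.
λ = 2 n t / (m + ½). The third-longest wavelength is m = 2: λ = 2 × 1.577 × 333 / 2.50 = 420 nm.

420 nm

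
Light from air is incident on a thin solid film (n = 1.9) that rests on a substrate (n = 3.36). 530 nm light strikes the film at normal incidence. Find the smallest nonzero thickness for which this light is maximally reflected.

Ray reflecting at the top interface goes from n = 1.0 toward n = 1.9: a half-wave phase shift.
At the lower boundary (n = 1.9 to n = 3.36) the reflected ray undergoes a half-wave phase shift.
Zero or two π shifts → no net half-wave offset.
So the condition for constructive reflection is 2 n t = m λ.
The smallest nonzero thickness corresponds to m = 1: t = m λ / (2 n) = 1.00 × 530 / (2 × 1.9) = 139 nm.

139 nm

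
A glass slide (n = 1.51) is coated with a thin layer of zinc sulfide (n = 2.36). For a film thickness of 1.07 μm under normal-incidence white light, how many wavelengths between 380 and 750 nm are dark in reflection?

7

Top surface (1.0 → 2.36): reflection off a higher-index medium gives a half-wave phase shift.
At the lower boundary (n = 2.36 to n = 1.51) the reflected ray undergoes no phase shift.
Exactly one π shift → a net half-wave offset.
With one net inversion, destructive interference in reflection requires 2 n t = m λ.
λ = 2 n t / m = 5050 / m nm.
m=6: 842 nm (IR); m=7: 721 nm (visible); m=8: 631 nm (visible); m=9: 561 nm (visible); m=10: 505 nm (visible); m=11: 459 nm (visible); m=12: 421 nm (visible); m=13: 388 nm (visible); m=14: 361 nm (UV).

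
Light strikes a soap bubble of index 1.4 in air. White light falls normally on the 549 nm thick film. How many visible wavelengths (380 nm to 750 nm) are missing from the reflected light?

2

Ray reflecting at the top interface goes from n = 1.0 toward n = 1.4: a half-wave phase shift.
At the lower boundary (n = 1.4 to n = 1.0) the reflected ray undergoes no phase shift.
The two reflections differ by half a wavelength.
For minimum reflection here: 2 n t = m λ.
λ = 2 n t / m = 1537 / m nm.
m=2: 769 nm (IR); m=3: 512 nm (visible); m=4: 384 nm (visible); m=5: 307 nm (UV).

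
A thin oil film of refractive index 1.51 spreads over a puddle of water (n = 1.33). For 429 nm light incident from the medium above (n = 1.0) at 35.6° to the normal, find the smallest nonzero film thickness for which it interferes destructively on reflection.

154 nm

At the upper boundary (n = 1.0 to n = 1.51) the reflected ray undergoes a half-wave phase shift.
At the lower boundary (n = 1.51 to n = 1.33) the reflected ray undergoes no phase shift.
Exactly one π shift → a net half-wave offset.
With one net inversion, destructive interference in reflection requires 2 n t cos θ_r = m λ.
Snell's law: 1.0 sin 35.6° = 1.51 sin θ_r → sin θ_r = 0.386, cos θ_r = 0.923.
Minimum nonzero at m = 1: t = λ / (2 n cos θ_r) = 429 / (2 × 1.51 × 0.923) = 154 nm.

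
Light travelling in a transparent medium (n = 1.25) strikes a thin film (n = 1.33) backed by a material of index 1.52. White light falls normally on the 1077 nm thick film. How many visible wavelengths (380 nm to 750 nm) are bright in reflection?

4

Top surface (1.25 → 1.33): reflection off a higher-index medium gives a half-wave phase shift.
At the lower boundary (n = 1.33 to n = 1.52) the reflected ray undergoes a half-wave phase shift.
Zero or two π shifts → no net half-wave offset.
So the condition for constructive reflection is 2 n t = m λ.
λ = 2 n t / m = 2865 / m nm.
m=3: 955 nm (IR); m=4: 716 nm (visible); m=5: 573 nm (visible); m=6: 477 nm (visible); m=7: 409 nm (visible); m=8: 358 nm (UV).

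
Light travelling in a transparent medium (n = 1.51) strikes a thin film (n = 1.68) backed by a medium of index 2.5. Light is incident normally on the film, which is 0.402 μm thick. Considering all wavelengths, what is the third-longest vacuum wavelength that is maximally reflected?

450 nm

Top surface (1.51 → 1.68): reflection off a higher-index medium gives a half-wave phase shift.
Ray reflecting at the bottom interface goes from n = 1.68 toward n = 2.5: a half-wave phase shift.
Net: no relative phase inversion (both shifts match).
So the condition for constructive reflection is 2 n t = m λ.
λ = 2 n t / m. The third-longest wavelength is m = 3: λ = 2 × 1.68 × 402 / 3.00 = 450 nm.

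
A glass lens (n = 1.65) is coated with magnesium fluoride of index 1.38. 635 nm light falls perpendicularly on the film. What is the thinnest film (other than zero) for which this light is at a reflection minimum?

115 nm

Top surface (1.0 → 1.38): reflection off a higher-index medium gives a half-wave phase shift.
Bottom surface (1.38 → 1.65): reflection off a higher-index medium gives a half-wave phase shift.
Net: no relative phase inversion (both shifts match).
For dark reflection here: 2 n t = (m + ½) λ.
Minimum at m = 0: t = λ / (4 n) = 635 / (4 × 1.38) = 115 nm.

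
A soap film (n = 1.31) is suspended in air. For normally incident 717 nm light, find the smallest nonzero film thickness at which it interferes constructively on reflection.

At the upper boundary (n = 1.0 to n = 1.31) the reflected ray undergoes a half-wave phase shift.
Bottom surface (1.31 → 1.0): reflection off a lower-index medium gives no phase shift.
Net: one phase inversion between the two reflected rays.
So the condition for constructive reflection is 2 n t = (m + ½) λ.
Minimum at m = 0: t = λ / (4 n) = 717 / (4 × 1.31) = 137 nm.

137 nm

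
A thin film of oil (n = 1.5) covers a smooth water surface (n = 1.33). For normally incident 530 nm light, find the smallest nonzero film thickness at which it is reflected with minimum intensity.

At the upper boundary (n = 1.0 to n = 1.5) the reflected ray undergoes a half-wave phase shift.
Bottom surface (1.5 → 1.33): reflection off a lower-index medium gives no phase shift.
The two reflections differ by half a wavelength.
With one net inversion, destructive interference in reflection requires 2 n t = m λ.
Minimum nonzero at m = 1: t = λ / (2 n) = 530 / (2 × 1.5) = 177 nm.

177 nm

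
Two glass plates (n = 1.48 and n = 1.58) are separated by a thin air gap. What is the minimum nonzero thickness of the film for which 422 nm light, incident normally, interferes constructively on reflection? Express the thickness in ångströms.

At the upper boundary (n = 1.48 to n = 1.0) the reflected ray undergoes no phase shift.
Bottom surface (1.0 → 1.58): reflection off a higher-index medium gives a half-wave phase shift.
Exactly one π shift → a net half-wave offset.
So the condition for constructive reflection is 2 n t = (m + ½) λ.
Minimum at m = 0: t = λ / (4 n) = 422 / (4 × 1.0) = 106 nm.

1055 Å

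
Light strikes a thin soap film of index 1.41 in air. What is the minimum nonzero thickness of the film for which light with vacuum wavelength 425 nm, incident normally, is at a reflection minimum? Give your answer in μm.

0.151 μm

Top surface (1.0 → 1.41): reflection off a higher-index medium gives a half-wave phase shift.
Ray reflecting at the bottom interface goes from n = 1.41 toward n = 1.0: no phase shift.
The two reflections differ by half a wavelength.
So the condition for destructive reflection is 2 n t = m λ.
Minimum nonzero at m = 1: t = λ / (2 n) = 425 / (2 × 1.41) = 151 nm.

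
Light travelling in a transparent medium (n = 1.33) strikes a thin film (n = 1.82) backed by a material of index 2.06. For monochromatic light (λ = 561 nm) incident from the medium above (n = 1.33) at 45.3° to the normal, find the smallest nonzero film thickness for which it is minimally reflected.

Ray reflecting at the top interface goes from n = 1.33 toward n = 1.82: a half-wave phase shift.
Bottom surface (1.82 → 2.06): reflection off a higher-index medium gives a half-wave phase shift.
Zero or two π shifts → no net half-wave offset.
For minimum reflection here: 2 n t cos θ_r = (m + ½) λ.
Snell's law: 1.33 sin 45.3° = 1.82 sin θ_r → sin θ_r = 0.519, cos θ_r = 0.855.
Minimum at m = 0: t = λ / (4 n cos θ_r) = 561 / (4 × 1.82 × 0.855) = 90.2 nm.

90.2 nm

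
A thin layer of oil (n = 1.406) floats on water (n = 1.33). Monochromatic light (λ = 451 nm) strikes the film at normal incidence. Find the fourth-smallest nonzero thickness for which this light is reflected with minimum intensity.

At the upper boundary (n = 1.0 to n = 1.406) the reflected ray undergoes a half-wave phase shift.
Bottom surface (1.406 → 1.33): reflection off a lower-index medium gives no phase shift.
Net: one phase inversion between the two reflected rays.
With one net inversion, destructive interference in reflection requires 2 n t = m λ.
The fourth-smallest nonzero thickness corresponds to m = 4: t = m λ / (2 n) = 4.00 × 451 / (2 × 1.406) = 642 nm.

642 nm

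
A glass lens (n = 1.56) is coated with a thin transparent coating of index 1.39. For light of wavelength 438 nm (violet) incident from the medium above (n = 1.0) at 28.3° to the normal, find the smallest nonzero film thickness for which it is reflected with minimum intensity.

83.8 nm

Top surface (1.0 → 1.39): reflection off a higher-index medium gives a half-wave phase shift.
Ray reflecting at the bottom interface goes from n = 1.39 toward n = 1.56: a half-wave phase shift.
The two reflections carry the same phase change, so no net offset.
With no net inversion, destructive interference in reflection requires 2 n t cos θ_r = (m + ½) λ.
Snell's law: 1.0 sin 28.3° = 1.39 sin θ_r → sin θ_r = 0.341, cos θ_r = 0.940.
Minimum at m = 0: t = λ / (4 n cos θ_r) = 438 / (4 × 1.39 × 0.940) = 83.8 nm.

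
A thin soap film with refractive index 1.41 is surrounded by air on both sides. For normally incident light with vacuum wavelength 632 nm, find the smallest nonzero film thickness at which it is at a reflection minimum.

224 nm

Ray reflecting at the top interface goes from n = 1.0 toward n = 1.41: a half-wave phase shift.
At the lower boundary (n = 1.41 to n = 1.0) the reflected ray undergoes no phase shift.
The two reflections differ by half a wavelength.
For weak reflection here: 2 n t = m λ.
Minimum nonzero at m = 1: t = λ / (2 n) = 632 / (2 × 1.41) = 224 nm.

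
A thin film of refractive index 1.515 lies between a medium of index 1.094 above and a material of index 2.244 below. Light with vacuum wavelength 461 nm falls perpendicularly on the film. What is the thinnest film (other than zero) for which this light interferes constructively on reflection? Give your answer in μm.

Ray reflecting at the top interface goes from n = 1.094 toward n = 1.515: a half-wave phase shift.
Ray reflecting at the bottom interface goes from n = 1.515 toward n = 2.244: a half-wave phase shift.
The two reflections carry the same phase change, so no net offset.
So the condition for constructive reflection is 2 n t = m λ.
Minimum nonzero at m = 1: t = λ / (2 n) = 461 / (2 × 1.515) = 152 nm.

0.152 μm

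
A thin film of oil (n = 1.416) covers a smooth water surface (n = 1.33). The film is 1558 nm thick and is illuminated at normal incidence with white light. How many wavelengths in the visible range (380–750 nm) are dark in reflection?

6

Top surface (1.0 → 1.416): reflection off a higher-index medium gives a half-wave phase shift.
Ray reflecting at the bottom interface goes from n = 1.416 toward n = 1.33: no phase shift.
Net: one phase inversion between the two reflected rays.
So the condition for destructive reflection is 2 n t = m λ.
λ = 2 n t / m = 4412 / m nm.
m=5: 882 nm (IR); m=6: 735 nm (visible); m=7: 630 nm (visible); m=8: 552 nm (visible); m=9: 490 nm (visible); m=10: 441 nm (visible); m=11: 401 nm (visible); m=12: 368 nm (UV).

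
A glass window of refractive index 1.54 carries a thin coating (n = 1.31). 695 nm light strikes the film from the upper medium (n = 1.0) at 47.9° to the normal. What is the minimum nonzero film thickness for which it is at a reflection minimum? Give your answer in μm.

0.161 μm

At the upper boundary (n = 1.0 to n = 1.31) the reflected ray undergoes a half-wave phase shift.
Ray reflecting at the bottom interface goes from n = 1.31 toward n = 1.54: a half-wave phase shift.
Net: no relative phase inversion (both shifts match).
For weak reflection here: 2 n t cos θ_r = (m + ½) λ.
Snell's law: 1.0 sin 47.9° = 1.31 sin θ_r → sin θ_r = 0.566, cos θ_r = 0.824.
Minimum at m = 0: t = λ / (4 n cos θ_r) = 695 / (4 × 1.31 × 0.824) = 161 nm.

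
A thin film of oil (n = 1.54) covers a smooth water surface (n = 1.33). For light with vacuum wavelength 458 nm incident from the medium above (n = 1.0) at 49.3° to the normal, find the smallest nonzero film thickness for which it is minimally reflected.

171 nm

Top surface (1.0 → 1.54): reflection off a higher-index medium gives a half-wave phase shift.
At the lower boundary (n = 1.54 to n = 1.33) the reflected ray undergoes no phase shift.
Net: one phase inversion between the two reflected rays.
With one net inversion, destructive interference in reflection requires 2 n t cos θ_r = m λ.
Snell's law: 1.0 sin 49.3° = 1.54 sin θ_r → sin θ_r = 0.492, cos θ_r = 0.870.
Minimum nonzero at m = 1: t = λ / (2 n cos θ_r) = 458 / (2 × 1.54 × 0.870) = 171 nm.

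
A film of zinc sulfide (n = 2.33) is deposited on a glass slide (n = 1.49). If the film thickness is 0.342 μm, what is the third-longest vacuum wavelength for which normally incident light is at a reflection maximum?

Top surface (1.0 → 2.33): reflection off a higher-index medium gives a half-wave phase shift.
Bottom surface (2.33 → 1.49): reflection off a lower-index medium gives no phase shift.
Net: one phase inversion between the two reflected rays.
So the condition for constructive reflection is 2 n t = (m + ½) λ.
λ = 2 n t / (m + ½). The third-longest wavelength is m = 2: λ = 2 × 2.33 × 342 / 2.50 = 637 nm.

637 nm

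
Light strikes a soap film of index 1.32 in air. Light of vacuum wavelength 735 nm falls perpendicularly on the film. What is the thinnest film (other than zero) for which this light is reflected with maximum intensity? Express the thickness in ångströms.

1392 Å

Ray reflecting at the top interface goes from n = 1.0 toward n = 1.32: a half-wave phase shift.
At the lower boundary (n = 1.32 to n = 1.0) the reflected ray undergoes no phase shift.
The two reflections differ by half a wavelength.
For bright reflection here: 2 n t = (m + ½) λ.
Minimum at m = 0: t = λ / (4 n) = 735 / (4 × 1.32) = 139 nm.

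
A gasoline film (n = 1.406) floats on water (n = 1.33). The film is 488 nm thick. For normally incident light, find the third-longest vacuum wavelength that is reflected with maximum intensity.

549 nm

At the upper boundary (n = 1.0 to n = 1.406) the reflected ray undergoes a half-wave phase shift.
Ray reflecting at the bottom interface goes from n = 1.406 toward n = 1.33: no phase shift.
Exactly one π shift → a net half-wave offset.
With one net inversion, constructive interference in reflection requires 2 n t = (m + ½) λ.
λ = 2 n t / (m + ½). The third-longest wavelength is m = 2: λ = 2 × 1.406 × 488 / 2.50 = 549 nm.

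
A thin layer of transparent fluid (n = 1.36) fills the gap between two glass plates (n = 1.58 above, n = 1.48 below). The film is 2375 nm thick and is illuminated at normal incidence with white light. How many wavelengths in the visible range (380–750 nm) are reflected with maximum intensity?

8

Ray reflecting at the top interface goes from n = 1.58 toward n = 1.36: no phase shift.
At the lower boundary (n = 1.36 to n = 1.48) the reflected ray undergoes a half-wave phase shift.
The two reflections differ by half a wavelength.
So the condition for constructive reflection is 2 n t = (m + ½) λ.
λ = 2 n t / (m + ½) = 6460 / (m + ½) nm.
m=8: 760 nm (IR); m=9: 680 nm (visible); m=10: 615 nm (visible); m=11: 562 nm (visible); m=12: 517 nm (visible); m=13: 479 nm (visible); m=14: 446 nm (visible); m=15: 417 nm (visible); m=16: 392 nm (visible); m=17: 369 nm (UV).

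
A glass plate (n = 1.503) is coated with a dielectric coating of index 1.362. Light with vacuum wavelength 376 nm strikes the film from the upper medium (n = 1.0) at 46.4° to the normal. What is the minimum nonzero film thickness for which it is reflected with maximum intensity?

163 nm

Top surface (1.0 → 1.362): reflection off a higher-index medium gives a half-wave phase shift.
At the lower boundary (n = 1.362 to n = 1.503) the reflected ray undergoes a half-wave phase shift.
Zero or two π shifts → no net half-wave offset.
So the condition for constructive reflection is 2 n t cos θ_r = m λ.
Snell's law: 1.0 sin 46.4° = 1.362 sin θ_r → sin θ_r = 0.532, cos θ_r = 0.847.
Minimum nonzero at m = 1: t = λ / (2 n cos θ_r) = 376 / (2 × 1.362 × 0.847) = 163 nm.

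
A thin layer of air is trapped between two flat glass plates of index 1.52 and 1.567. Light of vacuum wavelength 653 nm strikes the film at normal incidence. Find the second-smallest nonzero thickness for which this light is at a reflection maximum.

490 nm

Top surface (1.52 → 1.0): reflection off a lower-index medium gives no phase shift.
Ray reflecting at the bottom interface goes from n = 1.0 toward n = 1.567: a half-wave phase shift.
Exactly one π shift → a net half-wave offset.
For bright reflection here: 2 n t = (m + ½) λ.
The second-smallest nonzero thickness corresponds to m = 1: t = (m + ½) λ / (2 n) = 1.50 × 653 / (2 × 1.0) = 490 nm.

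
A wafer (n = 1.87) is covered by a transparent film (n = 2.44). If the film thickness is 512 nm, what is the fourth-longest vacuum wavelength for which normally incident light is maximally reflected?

714 nm

Top surface (1.0 → 2.44): reflection off a higher-index medium gives a half-wave phase shift.
At the lower boundary (n = 2.44 to n = 1.87) the reflected ray undergoes no phase shift.
Exactly one π shift → a net half-wave offset.
For maximum reflection here: 2 n t = (m + ½) λ.
λ = 2 n t / (m + ½). The fourth-longest wavelength is m = 3: λ = 2 × 2.44 × 512 / 3.50 = 714 nm.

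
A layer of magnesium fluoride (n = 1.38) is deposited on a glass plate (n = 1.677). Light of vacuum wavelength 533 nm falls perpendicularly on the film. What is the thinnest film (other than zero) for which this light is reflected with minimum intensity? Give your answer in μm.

0.0966 μm

Ray reflecting at the top interface goes from n = 1.0 toward n = 1.38: a half-wave phase shift.
At the lower boundary (n = 1.38 to n = 1.677) the reflected ray undergoes a half-wave phase shift.
Zero or two π shifts → no net half-wave offset.
With no net inversion, destructive interference in reflection requires 2 n t = (m + ½) λ.
Minimum at m = 0: t = λ / (4 n) = 533 / (4 × 1.38) = 96.6 nm.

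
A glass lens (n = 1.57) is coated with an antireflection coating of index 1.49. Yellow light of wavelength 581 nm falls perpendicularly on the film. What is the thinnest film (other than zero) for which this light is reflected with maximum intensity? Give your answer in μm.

0.195 μm

Top surface (1.0 → 1.49): reflection off a higher-index medium gives a half-wave phase shift.
Ray reflecting at the bottom interface goes from n = 1.49 toward n = 1.57: a half-wave phase shift.
The two reflections carry the same phase change, so no net offset.
So the condition for constructive reflection is 2 n t = m λ.
Minimum nonzero at m = 1: t = λ / (2 n) = 581 / (2 × 1.49) = 195 nm.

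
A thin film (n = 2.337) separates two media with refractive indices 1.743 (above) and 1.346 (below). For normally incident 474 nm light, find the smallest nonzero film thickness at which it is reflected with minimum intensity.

101 nm

At the upper boundary (n = 1.743 to n = 2.337) the reflected ray undergoes a half-wave phase shift.
Bottom surface (2.337 → 1.346): reflection off a lower-index medium gives no phase shift.
Net: one phase inversion between the two reflected rays.
With one net inversion, destructive interference in reflection requires 2 n t = m λ.
Minimum nonzero at m = 1: t = λ / (2 n) = 474 / (2 × 2.337) = 101 nm.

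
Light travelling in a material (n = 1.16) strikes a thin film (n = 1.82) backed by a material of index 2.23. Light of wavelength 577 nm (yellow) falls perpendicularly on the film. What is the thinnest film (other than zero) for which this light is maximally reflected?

Top surface (1.16 → 1.82): reflection off a higher-index medium gives a half-wave phase shift.
At the lower boundary (n = 1.82 to n = 2.23) the reflected ray undergoes a half-wave phase shift.
Net: no relative phase inversion (both shifts match).
For bright reflection here: 2 n t = m λ.
Minimum nonzero at m = 1: t = λ / (2 n) = 577 / (2 × 1.82) = 159 nm.

159 nm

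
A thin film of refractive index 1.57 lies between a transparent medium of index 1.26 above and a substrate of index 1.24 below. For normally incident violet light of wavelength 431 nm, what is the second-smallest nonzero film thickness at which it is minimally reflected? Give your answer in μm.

At the upper boundary (n = 1.26 to n = 1.57) the reflected ray undergoes a half-wave phase shift.
Ray reflecting at the bottom interface goes from n = 1.57 toward n = 1.24: no phase shift.
The two reflections differ by half a wavelength.
With one net inversion, destructive interference in reflection requires 2 n t = m λ.
The second-smallest nonzero thickness corresponds to m = 2: t = m λ / (2 n) = 2.00 × 431 / (2 × 1.57) = 275 nm.

0.275 μm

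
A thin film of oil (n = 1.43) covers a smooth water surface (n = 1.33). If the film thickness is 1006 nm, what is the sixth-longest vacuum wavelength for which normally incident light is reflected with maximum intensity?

523 nm

Ray reflecting at the top interface goes from n = 1.0 toward n = 1.43: a half-wave phase shift.
Bottom surface (1.43 → 1.33): reflection off a lower-index medium gives no phase shift.
The two reflections differ by half a wavelength.
For strong reflection here: 2 n t = (m + ½) λ.
λ = 2 n t / (m + ½). The sixth-longest wavelength is m = 5: λ = 2 × 1.43 × 1006 / 5.50 = 523 nm.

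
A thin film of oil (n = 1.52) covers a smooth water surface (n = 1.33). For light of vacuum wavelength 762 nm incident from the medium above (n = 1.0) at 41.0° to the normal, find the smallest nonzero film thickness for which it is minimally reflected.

278 nm

Ray reflecting at the top interface goes from n = 1.0 toward n = 1.52: a half-wave phase shift.
Ray reflecting at the bottom interface goes from n = 1.52 toward n = 1.33: no phase shift.
Net: one phase inversion between the two reflected rays.
For minimum reflection here: 2 n t cos θ_r = m λ.
Snell's law: 1.0 sin 41.0° = 1.52 sin θ_r → sin θ_r = 0.432, cos θ_r = 0.902.
Minimum nonzero at m = 1: t = λ / (2 n cos θ_r) = 762 / (2 × 1.52 × 0.902) = 278 nm.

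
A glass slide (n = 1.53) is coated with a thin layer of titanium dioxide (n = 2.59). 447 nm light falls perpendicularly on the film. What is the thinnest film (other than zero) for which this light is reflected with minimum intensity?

86.3 nm

Ray reflecting at the top interface goes from n = 1.0 toward n = 2.59: a half-wave phase shift.
Bottom surface (2.59 → 1.53): reflection off a lower-index medium gives no phase shift.
The two reflections differ by half a wavelength.
For dark reflection here: 2 n t = m λ.
Minimum nonzero at m = 1: t = λ / (2 n) = 447 / (2 × 2.59) = 86.3 nm.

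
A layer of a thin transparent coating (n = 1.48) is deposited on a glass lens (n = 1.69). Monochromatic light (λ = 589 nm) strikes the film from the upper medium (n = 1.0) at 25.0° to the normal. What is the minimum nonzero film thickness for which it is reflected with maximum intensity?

Ray reflecting at the top interface goes from n = 1.0 toward n = 1.48: a half-wave phase shift.
Bottom surface (1.48 → 1.69): reflection off a higher-index medium gives a half-wave phase shift.
Zero or two π shifts → no net half-wave offset.
With no net inversion, constructive interference in reflection requires 2 n t cos θ_r = m λ.
Snell's law: 1.0 sin 25.0° = 1.48 sin θ_r → sin θ_r = 0.286, cos θ_r = 0.958.
Minimum nonzero at m = 1: t = λ / (2 n cos θ_r) = 589 / (2 × 1.48 × 0.958) = 208 nm.

208 nm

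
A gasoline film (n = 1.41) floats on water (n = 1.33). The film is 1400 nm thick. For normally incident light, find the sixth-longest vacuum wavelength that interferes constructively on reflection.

718 nm

Ray reflecting at the top interface goes from n = 1.0 toward n = 1.41: a half-wave phase shift.
At the lower boundary (n = 1.41 to n = 1.33) the reflected ray undergoes no phase shift.
Net: one phase inversion between the two reflected rays.
For strong reflection here: 2 n t = (m + ½) λ.
λ = 2 n t / (m + ½). The sixth-longest wavelength is m = 5: λ = 2 × 1.41 × 1400 / 5.50 = 718 nm.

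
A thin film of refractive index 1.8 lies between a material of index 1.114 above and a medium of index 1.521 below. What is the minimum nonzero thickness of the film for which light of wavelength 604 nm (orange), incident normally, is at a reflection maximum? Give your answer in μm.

Ray reflecting at the top interface goes from n = 1.114 toward n = 1.8: a half-wave phase shift.
Bottom surface (1.8 → 1.521): reflection off a lower-index medium gives no phase shift.
Net: one phase inversion between the two reflected rays.
So the condition for constructive reflection is 2 n t = (m + ½) λ.
Minimum at m = 0: t = λ / (4 n) = 604 / (4 × 1.8) = 83.9 nm.

0.0839 μm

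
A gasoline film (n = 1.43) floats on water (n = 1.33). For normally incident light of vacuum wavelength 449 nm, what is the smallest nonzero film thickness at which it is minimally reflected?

157 nm

At the upper boundary (n = 1.0 to n = 1.43) the reflected ray undergoes a half-wave phase shift.
Bottom surface (1.43 → 1.33): reflection off a lower-index medium gives no phase shift.
Exactly one π shift → a net half-wave offset.
With one net inversion, destructive interference in reflection requires 2 n t = m λ.
The smallest nonzero thickness corresponds to m = 1: t = m λ / (2 n) = 1.00 × 449 / (2 × 1.43) = 157 nm.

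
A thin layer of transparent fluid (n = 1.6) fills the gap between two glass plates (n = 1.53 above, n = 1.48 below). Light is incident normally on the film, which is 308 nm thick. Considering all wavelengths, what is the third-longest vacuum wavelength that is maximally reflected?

394 nm

Ray reflecting at the top interface goes from n = 1.53 toward n = 1.6: a half-wave phase shift.
Bottom surface (1.6 → 1.48): reflection off a lower-index medium gives no phase shift.
The two reflections differ by half a wavelength.
So the condition for constructive reflection is 2 n t = (m + ½) λ.
λ = 2 n t / (m + ½). The third-longest wavelength is m = 2: λ = 2 × 1.6 × 308 / 2.50 = 394 nm.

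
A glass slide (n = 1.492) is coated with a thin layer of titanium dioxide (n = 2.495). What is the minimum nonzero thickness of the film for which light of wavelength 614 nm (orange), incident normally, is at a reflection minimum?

Ray reflecting at the top interface goes from n = 1.0 toward n = 2.495: a half-wave phase shift.
At the lower boundary (n = 2.495 to n = 1.492) the reflected ray undergoes no phase shift.
The two reflections differ by half a wavelength.
For minimum reflection here: 2 n t = m λ.
Minimum nonzero at m = 1: t = λ / (2 n) = 614 / (2 × 2.495) = 123 nm.

123 nm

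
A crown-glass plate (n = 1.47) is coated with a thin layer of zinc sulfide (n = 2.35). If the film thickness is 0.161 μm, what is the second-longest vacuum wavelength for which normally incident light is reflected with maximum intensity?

504 nm

At the upper boundary (n = 1.0 to n = 2.35) the reflected ray undergoes a half-wave phase shift.
Bottom surface (2.35 → 1.47): reflection off a lower-index medium gives no phase shift.
The two reflections differ by half a wavelength.
For bright reflection here: 2 n t = (m + ½) λ.
λ = 2 n t / (m + ½). The second-longest wavelength is m = 1: λ = 2 × 2.35 × 161 / 1.50 = 504 nm.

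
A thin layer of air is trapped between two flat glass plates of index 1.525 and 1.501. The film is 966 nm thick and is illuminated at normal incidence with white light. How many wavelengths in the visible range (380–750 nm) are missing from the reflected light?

3

Top surface (1.525 → 1.0): reflection off a lower-index medium gives no phase shift.
Ray reflecting at the bottom interface goes from n = 1.0 toward n = 1.501: a half-wave phase shift.
The two reflections differ by half a wavelength.
With one net inversion, destructive interference in reflection requires 2 n t = m λ.
λ = 2 n t / m = 1932 / m nm.
m=2: 966 nm (IR); m=3: 644 nm (visible); m=4: 483 nm (visible); m=5: 386 nm (visible); m=6: 322 nm (UV).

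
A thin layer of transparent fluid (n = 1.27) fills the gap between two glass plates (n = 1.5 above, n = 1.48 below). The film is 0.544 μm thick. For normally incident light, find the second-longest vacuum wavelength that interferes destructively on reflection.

691 nm

At the upper boundary (n = 1.5 to n = 1.27) the reflected ray undergoes no phase shift.
At the lower boundary (n = 1.27 to n = 1.48) the reflected ray undergoes a half-wave phase shift.
The two reflections differ by half a wavelength.
For weak reflection here: 2 n t = m λ.
λ = 2 n t / m. The second-longest wavelength is m = 2: λ = 2 × 1.27 × 544 / 2.00 = 691 nm.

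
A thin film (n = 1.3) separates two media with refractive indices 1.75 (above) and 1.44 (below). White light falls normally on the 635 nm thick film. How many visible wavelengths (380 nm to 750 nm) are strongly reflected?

2

Ray reflecting at the top interface goes from n = 1.75 toward n = 1.3: no phase shift.
Bottom surface (1.3 → 1.44): reflection off a higher-index medium gives a half-wave phase shift.
The two reflections differ by half a wavelength.
With one net inversion, constructive interference in reflection requires 2 n t = (m + ½) λ.
λ = 2 n t / (m + ½) = 1651 / (m + ½) nm.
m=1: 1101 nm (IR); m=2: 660 nm (visible); m=3: 472 nm (visible); m=4: 367 nm (UV).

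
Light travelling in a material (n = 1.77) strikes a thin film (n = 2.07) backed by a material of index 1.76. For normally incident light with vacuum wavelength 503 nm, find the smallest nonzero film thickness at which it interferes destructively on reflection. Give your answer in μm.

0.121 μm

Ray reflecting at the top interface goes from n = 1.77 toward n = 2.07: a half-wave phase shift.
Bottom surface (2.07 → 1.76): reflection off a lower-index medium gives no phase shift.
The two reflections differ by half a wavelength.
For dark reflection here: 2 n t = m λ.
Minimum nonzero at m = 1: t = λ / (2 n) = 503 / (2 × 2.07) = 121 nm.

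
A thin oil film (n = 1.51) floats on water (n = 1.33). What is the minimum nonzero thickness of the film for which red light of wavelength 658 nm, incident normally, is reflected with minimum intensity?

Ray reflecting at the top interface goes from n = 1.0 toward n = 1.51: a half-wave phase shift.
Ray reflecting at the bottom interface goes from n = 1.51 toward n = 1.33: no phase shift.
Net: one phase inversion between the two reflected rays.
So the condition for destructive reflection is 2 n t = m λ.
Minimum nonzero at m = 1: t = λ / (2 n) = 658 / (2 × 1.51) = 218 nm.

218 nm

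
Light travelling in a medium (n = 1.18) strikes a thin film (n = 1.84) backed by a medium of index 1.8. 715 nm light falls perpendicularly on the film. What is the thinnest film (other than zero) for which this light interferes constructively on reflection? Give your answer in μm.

Ray reflecting at the top interface goes from n = 1.18 toward n = 1.84: a half-wave phase shift.
Bottom surface (1.84 → 1.8): reflection off a lower-index medium gives no phase shift.
Net: one phase inversion between the two reflected rays.
With one net inversion, constructive interference in reflection requires 2 n t = (m + ½) λ.
Minimum at m = 0: t = λ / (4 n) = 715 / (4 × 1.84) = 97.1 nm.

0.0971 μm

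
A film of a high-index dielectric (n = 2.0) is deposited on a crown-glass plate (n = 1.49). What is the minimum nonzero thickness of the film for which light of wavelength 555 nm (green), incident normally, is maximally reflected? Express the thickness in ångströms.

694 Å

At the upper boundary (n = 1.0 to n = 2.0) the reflected ray undergoes a half-wave phase shift.
Ray reflecting at the bottom interface goes from n = 2.0 toward n = 1.49: no phase shift.
The two reflections differ by half a wavelength.
For strong reflection here: 2 n t = (m + ½) λ.
Minimum at m = 0: t = λ / (4 n) = 555 / (4 × 2.0) = 69.4 nm.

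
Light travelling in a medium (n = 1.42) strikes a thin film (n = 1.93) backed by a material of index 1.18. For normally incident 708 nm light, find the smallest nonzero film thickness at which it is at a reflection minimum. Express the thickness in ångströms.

At the upper boundary (n = 1.42 to n = 1.93) the reflected ray undergoes a half-wave phase shift.
At the lower boundary (n = 1.93 to n = 1.18) the reflected ray undergoes no phase shift.
Net: one phase inversion between the two reflected rays.
With one net inversion, destructive interference in reflection requires 2 n t = m λ.
Minimum nonzero at m = 1: t = λ / (2 n) = 708 / (2 × 1.93) = 183 nm.

1834 Å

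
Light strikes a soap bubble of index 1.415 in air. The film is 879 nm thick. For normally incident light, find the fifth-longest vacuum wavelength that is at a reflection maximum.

553 nm

At the upper boundary (n = 1.0 to n = 1.415) the reflected ray undergoes a half-wave phase shift.
Ray reflecting at the bottom interface goes from n = 1.415 toward n = 1.0: no phase shift.
Net: one phase inversion between the two reflected rays.
For strong reflection here: 2 n t = (m + ½) λ.
λ = 2 n t / (m + ½). The fifth-longest wavelength is m = 4: λ = 2 × 1.415 × 879 / 4.50 = 553 nm.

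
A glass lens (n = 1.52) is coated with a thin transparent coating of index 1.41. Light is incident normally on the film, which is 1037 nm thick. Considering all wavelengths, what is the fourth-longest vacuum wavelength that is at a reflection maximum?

Top surface (1.0 → 1.41): reflection off a higher-index medium gives a half-wave phase shift.
Ray reflecting at the bottom interface goes from n = 1.41 toward n = 1.52: a half-wave phase shift.
Net: no relative phase inversion (both shifts match).
With no net inversion, constructive interference in reflection requires 2 n t = m λ.
λ = 2 n t / m. The fourth-longest wavelength is m = 4: λ = 2 × 1.41 × 1037 / 4.00 = 731 nm.

731 nm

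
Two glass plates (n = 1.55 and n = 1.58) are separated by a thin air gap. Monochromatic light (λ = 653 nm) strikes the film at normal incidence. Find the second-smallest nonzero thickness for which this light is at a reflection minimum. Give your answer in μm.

At the upper boundary (n = 1.55 to n = 1.0) the reflected ray undergoes no phase shift.
Ray reflecting at the bottom interface goes from n = 1.0 toward n = 1.58: a half-wave phase shift.
Net: one phase inversion between the two reflected rays.
With one net inversion, destructive interference in reflection requires 2 n t = m λ.
The second-smallest nonzero thickness corresponds to m = 2: t = m λ / (2 n) = 2.00 × 653 / (2 × 1.0) = 653 nm.

0.653 μm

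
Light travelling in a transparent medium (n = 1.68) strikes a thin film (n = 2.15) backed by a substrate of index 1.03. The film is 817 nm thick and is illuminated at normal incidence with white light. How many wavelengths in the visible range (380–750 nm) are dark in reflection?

Top surface (1.68 → 2.15): reflection off a higher-index medium gives a half-wave phase shift.
Bottom surface (2.15 → 1.03): reflection off a lower-index medium gives no phase shift.
Exactly one π shift → a net half-wave offset.
For weak reflection here: 2 n t = m λ.
λ = 2 n t / m = 3513 / m nm.
m=4: 878 nm (IR); m=5: 703 nm (visible); m=6: 586 nm (visible); m=7: 502 nm (visible); m=8: 439 nm (visible); m=9: 390 nm (visible); m=10: 351 nm (UV).

5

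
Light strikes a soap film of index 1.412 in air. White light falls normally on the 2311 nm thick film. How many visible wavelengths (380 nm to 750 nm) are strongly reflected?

At the upper boundary (n = 1.0 to n = 1.412) the reflected ray undergoes a half-wave phase shift.
Ray reflecting at the bottom interface goes from n = 1.412 toward n = 1.0: no phase shift.
Net: one phase inversion between the two reflected rays.
So the condition for constructive reflection is 2 n t = (m + ½) λ.
λ = 2 n t / (m + ½) = 6526 / (m + ½) nm.
m=8: 768 nm (IR); m=9: 687 nm (visible); m=10: 622 nm (visible); m=11: 568 nm (visible); m=12: 522 nm (visible); m=13: 483 nm (visible); m=14: 450 nm (visible); m=15: 421 nm (visible); m=16: 396 nm (visible); m=17: 373 nm (UV).

8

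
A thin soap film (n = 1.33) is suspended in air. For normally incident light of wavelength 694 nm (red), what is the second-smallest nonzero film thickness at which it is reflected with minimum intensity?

Top surface (1.0 → 1.33): reflection off a higher-index medium gives a half-wave phase shift.
Bottom surface (1.33 → 1.0): reflection off a lower-index medium gives no phase shift.
The two reflections differ by half a wavelength.
With one net inversion, destructive interference in reflection requires 2 n t = m λ.
The second-smallest nonzero thickness corresponds to m = 2: t = m λ / (2 n) = 2.00 × 694 / (2 × 1.33) = 522 nm.

522 nm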